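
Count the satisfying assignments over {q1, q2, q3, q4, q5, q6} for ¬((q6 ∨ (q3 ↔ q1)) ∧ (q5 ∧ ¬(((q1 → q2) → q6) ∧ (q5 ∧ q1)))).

50

Initial set: {¬((q6 ∨ (q3 ↔ q1)) ∧ (q5 ∧ ¬(((q1 → q2) → q6) ∧ (q5 ∧ q1))))}.
¬((q6 ∨ (q3 ↔ q1)) ∧ (q5 ∧ ¬(((q1 → q2) → q6) ∧ (q5 ∧ q1)))): β-rule — branch into ¬(q6 ∨ (q3 ↔ q1))  //  ¬(q5 ∧ ¬(((q1 → q2) → q6) ∧ (q5 ∧ q1))).
  branch 1 (add ¬(q6 ∨ (q3 ↔ q1))):
    ¬(q6 ∨ (q3 ↔ q1)): α-rule — add ¬q6, ¬(q3 ↔ q1).
    ¬(q3 ↔ q1): β-rule — branch into q3, ¬q1  //  ¬q3, q1.
      branch 1.1 (add q3, ¬q1):
        ○ open, literals {q1=F, q3=T, q6=F}.
      branch 1.2 (add ¬q3, q1):
        ○ open, literals {q1=T, q3=F, q6=F}.
  branch 2 (add ¬(q5 ∧ ¬(((q1 → q2) → q6) ∧ (q5 ∧ q1)))):
    ¬(q5 ∧ ¬(((q1 → q2) → q6) ∧ (q5 ∧ q1))): β-rule — branch into ¬q5  //  ¬¬(((q1 → q2) → q6) ∧ (q5 ∧ q1)).
      branch 2.1 (add ¬q5):
        ○ open, literals {q5=F}.
      branch 2.2 (add ¬¬(((q1 → q2) → q6) ∧ (q5 ∧ q1))):
        ¬¬(((q1 → q2) → q6) ∧ (q5 ∧ q1)): α-rule — add ((q1 → q2) → q6), (q5 ∧ q1).
        (q5 ∧ q1): α-rule — add q5, q1.
        ((q1 → q2) → q6): β-rule — branch into ¬(q1 → q2)  //  q6.
          branch 2.2.1 (add ¬(q1 → q2)):
            ¬(q1 → q2): α-rule — add q1, ¬q2.
            ○ open, literals {q1=T, q2=F, q5=T}.
          branch 2.2.2 (add q6):
            ○ open, literals {q1=T, q5=T, q6=T}.
0 branches closed, 5 open.
Each open branch fixes some atoms; the unmentioned ones are free. Counting distinct full assignments: branch {q1=F, q3=T, q6=F} (q2, q4, q5) contributes 8 new; branch {q1=T, q3=F, q6=F} (q2, q4, q5) contributes 8 new; branch {q5=F} (q1, q2, q3, q4, q6) contributes 24 new; branch {q1=T, q2=F, q5=T} (q3, q4, q6) contributes 6 new; branch {q1=T, q5=T, q6=T} (q2, q3, q4) contributes 4 new. Total: 50.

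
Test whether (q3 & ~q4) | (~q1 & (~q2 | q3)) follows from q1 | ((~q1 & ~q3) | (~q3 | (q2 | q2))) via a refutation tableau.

No

Initial set: {T (q1 | ((~q1 & ~q3) | (~q3 | (q2 | q2)))); F ((q3 & ~q4) | (~q1 & (~q2 | q3)))}.
F ((q3 & ~q4) | (~q1 & (~q2 | q3))): α-rule — add F (q3 & ~q4), F (~q1 & (~q2 | q3)).
T (q1 | ((~q1 & ~q3) | (~q3 | (q2 | q2)))): β-rule — branch into T q1  //  T ((~q1 & ~q3) | (~q3 | (q2 | q2))).
  branch 1 (add T q1):
    F (q3 & ~q4): β-rule — branch into F q3  //  F ~q4.
      branch 1.1 (add F q3):
        F (~q1 & (~q2 | q3)): β-rule — branch into F ~q1  //  F (~q2 | q3).
          branch 1.1.1 (add F ~q1):
            ○ open, literals {q1=true, q3=false}.
          branch 1.1.2 (add F (~q2 | q3)):
            F (~q2 | q3): α-rule — add F ~q2, F q3.
            ○ open, literals {q1=true, q2=true, q3=false}.
      branch 1.2 (add F ~q4):
        F (~q1 & (~q2 | q3)): β-rule — branch into F ~q1  //  F (~q2 | q3).
          branch 1.2.1 (add F ~q1):
            ○ open, literals {q1=true, q4=true}.
          branch 1.2.2 (add F (~q2 | q3)):
            F (~q2 | q3): α-rule — add F ~q2, F q3.
            ○ open, literals {q1=true, q2=true, q3=false, q4=true}.
  branch 2 (add T ((~q1 & ~q3) | (~q3 | (q2 | q2)))):
    F (q3 & ~q4): β-rule — branch into F q3  //  F ~q4.
      branch 2.1 (add F q3):
        F (~q1 & (~q2 | q3)): β-rule — branch into F ~q1  //  F (~q2 | q3).
          branch 2.1.1 (add F ~q1):
            T ((~q1 & ~q3) | (~q3 | (q2 | q2))): β-rule — branch into T (~q1 & ~q3)  //  T (~q3 | (q2 | q2)).
              branch 2.1.1.1 (add T (~q1 & ~q3)):
                T (~q1 & ~q3): α-rule — add T ~q1, T ~q3.
                × closes — contains both q1 and ~q1.
              branch 2.1.1.2 (add T (~q3 | (q2 | q2))):
                T (~q3 | (q2 | q2)): β-rule — branch into T ~q3  //  T (q2 | q2).
                  branch 2.1.1.2.1 (add T ~q3):
                    ○ open, literals {q1=true, q3=false}.
                  branch 2.1.1.2.2 (add T (q2 | q2)):
                    T (q2 | q2): β-rule — branch into T q2  //  T q2.
                      branch 2.1.1.2.2.1 (add T q2):
                        ○ open, literals {q1=true, q2=true, q3=false}.
                      branch 2.1.1.2.2.2 (add T q2):
                        ○ open, literals {q1=true, q2=true, q3=false}.
          branch 2.1.2 (add F (~q2 | q3)):
            F (~q2 | q3): α-rule — add F ~q2, F q3.
            T ((~q1 & ~q3) | (~q3 | (q2 | q2))): β-rule — branch into T (~q1 & ~q3)  //  T (~q3 | (q2 | q2)).
              branch 2.1.2.1 (add T (~q1 & ~q3)):
                T (~q1 & ~q3): α-rule — add T ~q1, T ~q3.
                ○ open, literals {q1=false, q2=true, q3=false}.
              branch 2.1.2.2 (add T (~q3 | (q2 | q2))):
                T (~q3 | (q2 | q2)): β-rule — branch into T ~q3  //  T (q2 | q2).
                  branch 2.1.2.2.1 (add T ~q3):
                    ○ open, literals {q2=true, q3=false}.
                  branch 2.1.2.2.2 (add T (q2 | q2)):
                    T (q2 | q2): β-rule — branch into T q2  //  T q2.
                      branch 2.1.2.2.2.1 (add T q2):
                        ○ open, literals {q2=true, q3=false}.
                      branch 2.1.2.2.2.2 (add T q2):
                        ○ open, literals {q2=true, q3=false}.
      branch 2.2 (add F ~q4):
        F (~q1 & (~q2 | q3)): β-rule — branch into F ~q1  //  F (~q2 | q3).
          branch 2.2.1 (add F ~q1):
            T ((~q1 & ~q3) | (~q3 | (q2 | q2))): β-rule — branch into T (~q1 & ~q3)  //  T (~q3 | (q2 | q2)).
              branch 2.2.1.1 (add T (~q1 & ~q3)):
                T (~q1 & ~q3): α-rule — add T ~q1, T ~q3.
                × closes — contains both q1 and ~q1.
              branch 2.2.1.2 (add T (~q3 | (q2 | q2))):
                T (~q3 | (q2 | q2)): β-rule — branch into T ~q3  //  T (q2 | q2).
                  branch 2.2.1.2.1 (add T ~q3):
                    ○ open, literals {q1=true, q3=false, q4=true}.
                  branch 2.2.1.2.2 (add T (q2 | q2)):
                    T (q2 | q2): β-rule — branch into T q2  //  T q2.
                      branch 2.2.1.2.2.1 (add T q2):
                        ○ open, literals {q1=true, q2=true, q4=true}.
                      branch 2.2.1.2.2.2 (add T q2):
                        ○ open, literals {q1=true, q2=true, q4=true}.
          branch 2.2.2 (add F (~q2 | q3)):
            F (~q2 | q3): α-rule — add F ~q2, F q3.
            T ((~q1 & ~q3) | (~q3 | (q2 | q2))): β-rule — branch into T (~q1 & ~q3)  //  T (~q3 | (q2 | q2)).
              branch 2.2.2.1 (add T (~q1 & ~q3)):
                T (~q1 & ~q3): α-rule — add T ~q1, T ~q3.
                ○ open, literals {q1=false, q2=true, q3=false, q4=true}.
              branch 2.2.2.2 (add T (~q3 | (q2 | q2))):
                T (~q3 | (q2 | q2)): β-rule — branch into T ~q3  //  T (q2 | q2).
                  branch 2.2.2.2.1 (add T ~q3):
                    ○ open, literals {q2=true, q3=false, q4=true}.
                  branch 2.2.2.2.2 (add T (q2 | q2)):
                    T (q2 | q2): β-rule — branch into T q2  //  T q2.
                      branch 2.2.2.2.2.1 (add T q2):
                        ○ open, literals {q2=true, q3=false, q4=true}.
                      branch 2.2.2.2.2.2 (add T q2):
                        ○ open, literals {q2=true, q3=false, q4=true}.
2 branches closed, 18 open.
An open branch gives a countermodel: q1=true, q3=false (unmentioned atoms arbitrary); the premises hold there but the conclusion fails.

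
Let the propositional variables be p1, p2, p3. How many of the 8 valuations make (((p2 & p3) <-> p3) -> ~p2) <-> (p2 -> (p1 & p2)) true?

Initial set: {((((p2 & p3) <-> p3) -> ~p2) <-> (p2 -> (p1 & p2)))}.
((((p2 & p3) <-> p3) -> ~p2) <-> (p2 -> (p1 & p2))): β-rule — branch into (((p2 & p3) <-> p3) -> ~p2), (p2 -> (p1 & p2))  //  ~(((p2 & p3) <-> p3) -> ~p2), ~(p2 -> (p1 & p2)).
  branch 1 (add (((p2 & p3) <-> p3) -> ~p2), (p2 -> (p1 & p2))):
    (((p2 & p3) <-> p3) -> ~p2): β-rule — branch into ~((p2 & p3) <-> p3)  //  ~p2.
      branch 1.1 (add ~((p2 & p3) <-> p3)):
        (p2 -> (p1 & p2)): β-rule — branch into ~p2  //  (p1 & p2).
          branch 1.1.1 (add ~p2):
            ~((p2 & p3) <-> p3): β-rule — branch into (p2 & p3), ~p3  //  ~(p2 & p3), p3.
              branch 1.1.1.1 (add (p2 & p3), ~p3):
                (p2 & p3): α-rule — add p2, p3.
                × closes — contains both p2 and ~p2.
              branch 1.1.1.2 (add ~(p2 & p3), p3):
                ~(p2 & p3): β-rule — branch into ~p2  //  ~p3.
                  branch 1.1.1.2.1 (add ~p2):
                    ○ open, literals {p2=0, p3=1}.
                  branch 1.1.1.2.2 (add ~p3):
                    × closes — contains both p3 and ~p3.
          branch 1.1.2 (add (p1 & p2)):
            (p1 & p2): α-rule — add p1, p2.
            ~((p2 & p3) <-> p3): β-rule — branch into (p2 & p3), ~p3  //  ~(p2 & p3), p3.
              branch 1.1.2.1 (add (p2 & p3), ~p3):
                (p2 & p3): α-rule — add p2, p3.
                × closes — contains both p3 and ~p3.
              branch 1.1.2.2 (add ~(p2 & p3), p3):
                ~(p2 & p3): β-rule — branch into ~p2  //  ~p3.
                  branch 1.1.2.2.1 (add ~p2):
                    × closes — contains both p2 and ~p2.
                  branch 1.1.2.2.2 (add ~p3):
                    × closes — contains both p3 and ~p3.
      branch 1.2 (add ~p2):
        (p2 -> (p1 & p2)): β-rule — branch into ~p2  //  (p1 & p2).
          branch 1.2.1 (add ~p2):
            ○ open, literals {p2=0}.
          branch 1.2.2 (add (p1 & p2)):
            (p1 & p2): α-rule — add p1, p2.
            × closes — contains both p2 and ~p2.
  branch 2 (add ~(((p2 & p3) <-> p3) -> ~p2), ~(p2 -> (p1 & p2))):
    ~(((p2 & p3) <-> p3) -> ~p2): α-rule — add ((p2 & p3) <-> p3), ~~p2.
    ~(p2 -> (p1 & p2)): α-rule — add p2, ~(p1 & p2).
    ((p2 & p3) <-> p3): β-rule — branch into (p2 & p3), p3  //  ~(p2 & p3), ~p3.
      branch 2.1 (add (p2 & p3), p3):
        (p2 & p3): α-rule — add p2, p3.
        ~(p1 & p2): β-rule — branch into ~p1  //  ~p2.
          branch 2.1.1 (add ~p1):
            ○ open, literals {p1=0, p2=1, p3=1}.
          branch 2.1.2 (add ~p2):
            × closes — contains both p2 and ~p2.
      branch 2.2 (add ~(p2 & p3), ~p3):
        ~(p1 & p2): β-rule — branch into ~p1  //  ~p2.
          branch 2.2.1 (add ~p1):
            ~(p2 & p3): β-rule — branch into ~p2  //  ~p3.
              branch 2.2.1.1 (add ~p2):
                × closes — contains both p2 and ~p2.
              branch 2.2.1.2 (add ~p3):
                ○ open, literals {p1=0, p2=1, p3=0}.
          branch 2.2.2 (add ~p2):
            × closes — contains both p2 and ~p2.
9 branches closed, 4 open.
Each open branch fixes some atoms; the unmentioned ones are free. Counting distinct full assignments: branch {p2=0, p3=1} (p1) contributes 2 new; branch {p2=0} (p1, p3) contributes 2 new; branch {p1=0, p2=1, p3=1} (none free) contributes 1 new; branch {p1=0, p2=1, p3=0} (none free) contributes 1 new. Total: 6.

6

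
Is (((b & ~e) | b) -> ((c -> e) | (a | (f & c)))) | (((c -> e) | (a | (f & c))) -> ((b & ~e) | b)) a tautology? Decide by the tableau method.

Valid

Assume the negation and expand:
Initial set: {F ((((b & ~e) | b) -> ((c -> e) | (a | (f & c)))) | (((c -> e) | (a | (f & c))) -> ((b & ~e) | b)))}.
F ((((b & ~e) | b) -> ((c -> e) | (a | (f & c)))) | (((c -> e) | (a | (f & c))) -> ((b & ~e) | b))): α-rule — add F (((b & ~e) | b) -> ((c -> e) | (a | (f & c)))), F (((c -> e) | (a | (f & c))) -> ((b & ~e) | b)).
F (((b & ~e) | b) -> ((c -> e) | (a | (f & c)))): α-rule — add T ((b & ~e) | b), F ((c -> e) | (a | (f & c))).
F (((c -> e) | (a | (f & c))) -> ((b & ~e) | b)): α-rule — add T ((c -> e) | (a | (f & c))), F ((b & ~e) | b).
F ((c -> e) | (a | (f & c))): α-rule — add F (c -> e), F (a | (f & c)).
F ((b & ~e) | b): α-rule — add F (b & ~e), F b.
F (c -> e): α-rule — add T c, F e.
F (a | (f & c)): α-rule — add F a, F (f & c).
T ((b & ~e) | b): β-rule — branch into T (b & ~e)  //  T b.
  branch 1 (add T (b & ~e)):
    T (b & ~e): α-rule — add T b, T ~e.
    × closes — contains both b and ~b.
  branch 2 (add T b):
    × closes — contains both b and ~b.
All 2 branches close.
Every branch closed, so the negation is unsatisfiable and the formula is valid.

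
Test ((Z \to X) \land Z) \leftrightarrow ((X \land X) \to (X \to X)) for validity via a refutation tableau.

Assume the negation and expand:
Initial set: {\lnot (((Z \to X) \land Z) \leftrightarrow ((X \land X) \to (X \to X)))}.
\lnot (((Z \to X) \land Z) \leftrightarrow ((X \land X) \to (X \to X))): β-rule — branch into ((Z \to X) \land Z), \lnot ((X \land X) \to (X \to X))  //  \lnot ((Z \to X) \land Z), ((X \land X) \to (X \to X)).
  branch 1 (add ((Z \to X) \land Z), \lnot ((X \land X) \to (X \to X))):
    ((Z \to X) \land Z): α-rule — add (Z \to X), Z.
    \lnot ((X \land X) \to (X \to X)): α-rule — add (X \land X), \lnot (X \to X).
    (X \land X): α-rule — add X, X.
    \lnot (X \to X): α-rule — add X, \lnot X.
    × closes — contains both X and \lnot X.
  branch 2 (add \lnot ((Z \to X) \land Z), ((X \land X) \to (X \to X))):
    \lnot ((Z \to X) \land Z): β-rule — branch into \lnot (Z \to X)  //  \lnot Z.
      branch 2.1 (add \lnot (Z \to X)):
        \lnot (Z \to X): α-rule — add Z, \lnot X.
        ((X \land X) \to (X \to X)): β-rule — branch into \lnot (X \land X)  //  (X \to X).
          branch 2.1.1 (add \lnot (X \land X)):
            \lnot (X \land X): β-rule — branch into \lnot X  //  \lnot X.
              branch 2.1.1.1 (add \lnot X):
                ○ open, literals {X=F, Z=T}.
              branch 2.1.1.2 (add \lnot X):
                ○ open, literals {X=F, Z=T}.
          branch 2.1.2 (add (X \to X)):
            (X \to X): β-rule — branch into \lnot X  //  X.
              branch 2.1.2.1 (add \lnot X):
                ○ open, literals {X=F, Z=T}.
              branch 2.1.2.2 (add X):
                × closes — contains both X and \lnot X.
      branch 2.2 (add \lnot Z):
        ((X \land X) \to (X \to X)): β-rule — branch into \lnot (X \land X)  //  (X \to X).
          branch 2.2.1 (add \lnot (X \land X)):
            \lnot (X \land X): β-rule — branch into \lnot X  //  \lnot X.
              branch 2.2.1.1 (add \lnot X):
                ○ open, literals {X=F, Z=F}.
              branch 2.2.1.2 (add \lnot X):
                ○ open, literals {X=F, Z=F}.
          branch 2.2.2 (add (X \to X)):
            (X \to X): β-rule — branch into \lnot X  //  X.
              branch 2.2.2.1 (add \lnot X):
                ○ open, literals {X=F, Z=F}.
              branch 2.2.2.2 (add X):
                ○ open, literals {X=T, Z=F}.
2 branches closed, 7 open.
An open branch gives a countermodel: X=F, Z=T (unmentioned atoms arbitrary); under it the original formula is false.

Not valid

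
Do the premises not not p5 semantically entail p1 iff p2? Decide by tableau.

No

Initial set: {not not p5; not (p1 iff p2)}.
not not p5: drop double negation, giving p5.
not (p1 iff p2): β-rule — branch into p1, not p2  //  not p1, p2.
  branch 1 (add p1, not p2):
    ○ open, literals {p1=true, p2=false, p5=true}.
  branch 2 (add not p1, p2):
    ○ open, literals {p1=false, p2=true, p5=true}.
0 branches closed, 2 open.
An open branch gives a countermodel: p1=true, p2=false, p5=true (unmentioned atoms arbitrary); the premises hold there but the conclusion fails.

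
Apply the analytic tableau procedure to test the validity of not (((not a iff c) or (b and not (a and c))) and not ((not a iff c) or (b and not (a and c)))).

Assume the negation and expand:
Initial set: {not not (((not a iff c) or (b and not (a and c))) and not ((not a iff c) or (b and not (a and c))))}.
not not (((not a iff c) or (b and not (a and c))) and not ((not a iff c) or (b and not (a and c)))): α-rule — add ((not a iff c) or (b and not (a and c))), not ((not a iff c) or (b and not (a and c))).
not ((not a iff c) or (b and not (a and c))): α-rule — add not (not a iff c), not (b and not (a and c)).
((not a iff c) or (b and not (a and c))): β-rule — branch into (not a iff c)  //  (b and not (a and c)).
  branch 1 (add (not a iff c)):
    not (not a iff c): β-rule — branch into not a, not c  //  not not a, c.
      branch 1.1 (add not a, not c):
        not (b and not (a and c)): β-rule — branch into not b  //  not not (a and c).
          branch 1.1.1 (add not b):
            (not a iff c): β-rule — branch into not a, c  //  not not a, not c.
              branch 1.1.1.1 (add not a, c):
                × closes — contains both c and not c.
              branch 1.1.1.2 (add not not a, not c):
                × closes — contains both a and not a.
          branch 1.1.2 (add not not (a and c)):
            not not (a and c): α-rule — add a, c.
            × closes — contains both a and not a.
      branch 1.2 (add not not a, c):
        not (b and not (a and c)): β-rule — branch into not b  //  not not (a and c).
          branch 1.2.1 (add not b):
            (not a iff c): β-rule — branch into not a, c  //  not not a, not c.
              branch 1.2.1.1 (add not a, c):
                × closes — contains both a and not a.
              branch 1.2.1.2 (add not not a, not c):
                × closes — contains both c and not c.
          branch 1.2.2 (add not not (a and c)):
            not not (a and c): α-rule — add a, c.
            (not a iff c): β-rule — branch into not a, c  //  not not a, not c.
              branch 1.2.2.1 (add not a, c):
                × closes — contains both a and not a.
              branch 1.2.2.2 (add not not a, not c):
                × closes — contains both c and not c.
  branch 2 (add (b and not (a and c))):
    (b and not (a and c)): α-rule — add b, not (a and c).
    not (not a iff c): β-rule — branch into not a, not c  //  not not a, c.
      branch 2.1 (add not a, not c):
        not (b and not (a and c)): β-rule — branch into not b  //  not not (a and c).
          branch 2.1.1 (add not b):
            × closes — contains both b and not b.
          branch 2.1.2 (add not not (a and c)):
            not not (a and c): α-rule — add a, c.
            × closes — contains both a and not a.
      branch 2.2 (add not not a, c):
        not (b and not (a and c)): β-rule — branch into not b  //  not not (a and c).
          branch 2.2.1 (add not b):
            × closes — contains both b and not b.
          branch 2.2.2 (add not not (a and c)):
            not not (a and c): α-rule — add a, c.
            not (a and c): β-rule — branch into not a  //  not c.
              branch 2.2.2.1 (add not a):
                × closes — contains both a and not a.
              branch 2.2.2.2 (add not c):
                × closes — contains both c and not c.
All 12 branches close.
Every branch closed, so the negation is unsatisfiable and the formula is valid.

Valid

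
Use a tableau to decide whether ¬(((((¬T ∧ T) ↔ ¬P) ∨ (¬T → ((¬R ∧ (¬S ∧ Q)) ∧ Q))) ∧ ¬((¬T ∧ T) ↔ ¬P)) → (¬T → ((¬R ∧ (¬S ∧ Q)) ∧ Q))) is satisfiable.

Initial set: {¬(((((¬T ∧ T) ↔ ¬P) ∨ (¬T → ((¬R ∧ (¬S ∧ Q)) ∧ Q))) ∧ ¬((¬T ∧ T) ↔ ¬P)) → (¬T → ((¬R ∧ (¬S ∧ Q)) ∧ Q)))}.
¬(((((¬T ∧ T) ↔ ¬P) ∨ (¬T → ((¬R ∧ (¬S ∧ Q)) ∧ Q))) ∧ ¬((¬T ∧ T) ↔ ¬P)) → (¬T → ((¬R ∧ (¬S ∧ Q)) ∧ Q))): α-rule — add ((((¬T ∧ T) ↔ ¬P) ∨ (¬T → ((¬R ∧ (¬S ∧ Q)) ∧ Q))) ∧ ¬((¬T ∧ T) ↔ ¬P)), ¬(¬T → ((¬R ∧ (¬S ∧ Q)) ∧ Q)).
((((¬T ∧ T) ↔ ¬P) ∨ (¬T → ((¬R ∧ (¬S ∧ Q)) ∧ Q))) ∧ ¬((¬T ∧ T) ↔ ¬P)): α-rule — add (((¬T ∧ T) ↔ ¬P) ∨ (¬T → ((¬R ∧ (¬S ∧ Q)) ∧ Q))), ¬((¬T ∧ T) ↔ ¬P).
¬(¬T → ((¬R ∧ (¬S ∧ Q)) ∧ Q)): α-rule — add ¬T, ¬((¬R ∧ (¬S ∧ Q)) ∧ Q).
(((¬T ∧ T) ↔ ¬P) ∨ (¬T → ((¬R ∧ (¬S ∧ Q)) ∧ Q))): β-rule — branch into ((¬T ∧ T) ↔ ¬P)  //  (¬T → ((¬R ∧ (¬S ∧ Q)) ∧ Q)).
  branch 1 (add ((¬T ∧ T) ↔ ¬P)):
    ¬((¬T ∧ T) ↔ ¬P): β-rule — branch into (¬T ∧ T), ¬¬P  //  ¬(¬T ∧ T), ¬P.
      branch 1.1 (add (¬T ∧ T), ¬¬P):
        (¬T ∧ T): α-rule — add ¬T, T.
        × closes — contains both T and ¬T.
      branch 1.2 (add ¬(¬T ∧ T), ¬P):
        ¬((¬R ∧ (¬S ∧ Q)) ∧ Q): β-rule — branch into ¬(¬R ∧ (¬S ∧ Q))  //  ¬Q.
          branch 1.2.1 (add ¬(¬R ∧ (¬S ∧ Q))):
            ((¬T ∧ T) ↔ ¬P): β-rule — branch into (¬T ∧ T), ¬P  //  ¬(¬T ∧ T), ¬¬P.
              branch 1.2.1.1 (add (¬T ∧ T), ¬P):
                (¬T ∧ T): α-rule — add ¬T, T.
                × closes — contains both T and ¬T.
              branch 1.2.1.2 (add ¬(¬T ∧ T), ¬¬P):
                × closes — contains both P and ¬P.
          branch 1.2.2 (add ¬Q):
            ((¬T ∧ T) ↔ ¬P): β-rule — branch into (¬T ∧ T), ¬P  //  ¬(¬T ∧ T), ¬¬P.
              branch 1.2.2.1 (add (¬T ∧ T), ¬P):
                (¬T ∧ T): α-rule — add ¬T, T.
                × closes — contains both T and ¬T.
              branch 1.2.2.2 (add ¬(¬T ∧ T), ¬¬P):
                × closes — contains both P and ¬P.
  branch 2 (add (¬T → ((¬R ∧ (¬S ∧ Q)) ∧ Q))):
    ¬((¬T ∧ T) ↔ ¬P): β-rule — branch into (¬T ∧ T), ¬¬P  //  ¬(¬T ∧ T), ¬P.
      branch 2.1 (add (¬T ∧ T), ¬¬P):
        (¬T ∧ T): α-rule — add ¬T, T.
        × closes — contains both T and ¬T.
      branch 2.2 (add ¬(¬T ∧ T), ¬P):
        ¬((¬R ∧ (¬S ∧ Q)) ∧ Q): β-rule — branch into ¬(¬R ∧ (¬S ∧ Q))  //  ¬Q.
          branch 2.2.1 (add ¬(¬R ∧ (¬S ∧ Q))):
            (¬T → ((¬R ∧ (¬S ∧ Q)) ∧ Q)): β-rule — branch into ¬¬T  //  ((¬R ∧ (¬S ∧ Q)) ∧ Q).
              branch 2.2.1.1 (add ¬¬T):
                × closes — contains both T and ¬T.
              branch 2.2.1.2 (add ((¬R ∧ (¬S ∧ Q)) ∧ Q)):
                ((¬R ∧ (¬S ∧ Q)) ∧ Q): α-rule — add (¬R ∧ (¬S ∧ Q)), Q.
                (¬R ∧ (¬S ∧ Q)): α-rule — add ¬R, (¬S ∧ Q).
                (¬S ∧ Q): α-rule — add ¬S, Q.
                ¬(¬T ∧ T): β-rule — branch into ¬¬T  //  ¬T.
                  branch 2.2.1.2.1 (add ¬¬T):
                    × closes — contains both T and ¬T.
                  branch 2.2.1.2.2 (add ¬T):
                    ¬(¬R ∧ (¬S ∧ Q)): β-rule — branch into ¬¬R  //  ¬(¬S ∧ Q).
                      branch 2.2.1.2.2.1 (add ¬¬R):
                        × closes — contains both R and ¬R.
                      branch 2.2.1.2.2.2 (add ¬(¬S ∧ Q)):
                        ¬(¬S ∧ Q): β-rule — branch into ¬¬S  //  ¬Q.
                          branch 2.2.1.2.2.2.1 (add ¬¬S):
                            × closes — contains both S and ¬S.
                          branch 2.2.1.2.2.2.2 (add ¬Q):
                            × closes — contains both Q and ¬Q.
          branch 2.2.2 (add ¬Q):
            (¬T → ((¬R ∧ (¬S ∧ Q)) ∧ Q)): β-rule — branch into ¬¬T  //  ((¬R ∧ (¬S ∧ Q)) ∧ Q).
              branch 2.2.2.1 (add ¬¬T):
                × closes — contains both T and ¬T.
              branch 2.2.2.2 (add ((¬R ∧ (¬S ∧ Q)) ∧ Q)):
                ((¬R ∧ (¬S ∧ Q)) ∧ Q): α-rule — add (¬R ∧ (¬S ∧ Q)), Q.
                × closes — contains both Q and ¬Q.
All 13 branches close.
Every branch closed; the formula is unsatisfiable.

Unsatisfiable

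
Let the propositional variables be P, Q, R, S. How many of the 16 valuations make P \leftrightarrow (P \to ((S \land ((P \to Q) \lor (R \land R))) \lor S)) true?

Initial set: {(P \leftrightarrow (P \to ((S \land ((P \to Q) \lor (R \land R))) \lor S)))}.
(P \leftrightarrow (P \to ((S \land ((P \to Q) \lor (R \land R))) \lor S))): β-rule — branch into P, (P \to ((S \land ((P \to Q) \lor (R \land R))) \lor S))  //  \lnot P, \lnot (P \to ((S \land ((P \to Q) \lor (R \land R))) \lor S)).
  branch 1 (add P, (P \to ((S \land ((P \to Q) \lor (R \land R))) \lor S))):
    (P \to ((S \land ((P \to Q) \lor (R \land R))) \lor S)): β-rule — branch into \lnot P  //  ((S \land ((P \to Q) \lor (R \land R))) \lor S).
      branch 1.1 (add \lnot P):
        × closes — contains both P and \lnot P.
      branch 1.2 (add ((S \land ((P \to Q) \lor (R \land R))) \lor S)):
        ((S \land ((P \to Q) \lor (R \land R))) \lor S): β-rule — branch into (S \land ((P \to Q) \lor (R \land R)))  //  S.
          branch 1.2.1 (add (S \land ((P \to Q) \lor (R \land R)))):
            (S \land ((P \to Q) \lor (R \land R))): α-rule — add S, ((P \to Q) \lor (R \land R)).
            ((P \to Q) \lor (R \land R)): β-rule — branch into (P \to Q)  //  (R \land R).
              branch 1.2.1.1 (add (P \to Q)):
                (P \to Q): β-rule — branch into \lnot P  //  Q.
                  branch 1.2.1.1.1 (add \lnot P):
                    × closes — contains both P and \lnot P.
                  branch 1.2.1.1.2 (add Q):
                    ○ open, literals {P=1, Q=1, S=1}.
              branch 1.2.1.2 (add (R \land R)):
                (R \land R): α-rule — add R, R.
                ○ open, literals {P=1, R=1, S=1}.
          branch 1.2.2 (add S):
            ○ open, literals {P=1, S=1}.
  branch 2 (add \lnot P, \lnot (P \to ((S \land ((P \to Q) \lor (R \land R))) \lor S))):
    \lnot (P \to ((S \land ((P \to Q) \lor (R \land R))) \lor S)): α-rule — add P, \lnot ((S \land ((P \to Q) \lor (R \land R))) \lor S).
    × closes — contains both P and \lnot P.
3 branches closed, 3 open.
Each open branch fixes some atoms; the unmentioned ones are free. Counting distinct full assignments: branch {P=1, Q=1, S=1} (R) contributes 2 new; branch {P=1, R=1, S=1} (Q) contributes 1 new; branch {P=1, S=1} (Q, R) contributes 1 new. Total: 4.

4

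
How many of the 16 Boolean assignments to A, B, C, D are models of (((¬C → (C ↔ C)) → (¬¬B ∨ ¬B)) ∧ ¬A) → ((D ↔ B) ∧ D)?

Initial set: {((((¬C → (C ↔ C)) → (¬¬B ∨ ¬B)) ∧ ¬A) → ((D ↔ B) ∧ D))}.
((((¬C → (C ↔ C)) → (¬¬B ∨ ¬B)) ∧ ¬A) → ((D ↔ B) ∧ D)): β-rule — branch into ¬(((¬C → (C ↔ C)) → (¬¬B ∨ ¬B)) ∧ ¬A)  //  ((D ↔ B) ∧ D).
  branch 1 (add ¬(((¬C → (C ↔ C)) → (¬¬B ∨ ¬B)) ∧ ¬A)):
    ¬(((¬C → (C ↔ C)) → (¬¬B ∨ ¬B)) ∧ ¬A): β-rule — branch into ¬((¬C → (C ↔ C)) → (¬¬B ∨ ¬B))  //  ¬¬A.
      branch 1.1 (add ¬((¬C → (C ↔ C)) → (¬¬B ∨ ¬B))):
        ¬((¬C → (C ↔ C)) → (¬¬B ∨ ¬B)): α-rule — add (¬C → (C ↔ C)), ¬(¬¬B ∨ ¬B).
        ¬(¬¬B ∨ ¬B): α-rule — add ¬¬¬B, ¬¬B.
        ¬¬¬B: drop double negation, giving ¬B.
        × closes — contains both B and ¬B.
      branch 1.2 (add ¬¬A):
        ○ open, literals {A=true}.
  branch 2 (add ((D ↔ B) ∧ D)):
    ((D ↔ B) ∧ D): α-rule — add (D ↔ B), D.
    (D ↔ B): β-rule — branch into D, B  //  ¬D, ¬B.
      branch 2.1 (add D, B):
        ○ open, literals {B=true, D=true}.
      branch 2.2 (add ¬D, ¬B):
        × closes — contains both D and ¬D.
2 branches closed, 2 open.
Each open branch fixes some atoms; the unmentioned ones are free. Counting distinct full assignments: branch {A=true} (B, C, D) contributes 8 new; branch {B=true, D=true} (A, C) contributes 2 new. Total: 10.

10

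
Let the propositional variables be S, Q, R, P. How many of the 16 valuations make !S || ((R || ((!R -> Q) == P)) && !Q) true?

Initial set: {(!S || ((R || ((!R -> Q) == P)) && !Q))}.
(!S || ((R || ((!R -> Q) == P)) && !Q)): β-rule — branch into !S  //  ((R || ((!R -> Q) == P)) && !Q).
  branch 1 (add !S):
    ○ open, literals {S=false}.
  branch 2 (add ((R || ((!R -> Q) == P)) && !Q)):
    ((R || ((!R -> Q) == P)) && !Q): α-rule — add (R || ((!R -> Q) == P)), !Q.
    (R || ((!R -> Q) == P)): β-rule — branch into R  //  ((!R -> Q) == P).
      branch 2.1 (add R):
        ○ open, literals {Q=false, R=true}.
      branch 2.2 (add ((!R -> Q) == P)):
        ((!R -> Q) == P): β-rule — branch into (!R -> Q), P  //  !(!R -> Q), !P.
          branch 2.2.1 (add (!R -> Q), P):
            (!R -> Q): β-rule — branch into !!R  //  Q.
              branch 2.2.1.1 (add !!R):
                ○ open, literals {P=true, Q=false, R=true}.
              branch 2.2.1.2 (add Q):
                × closes — contains both Q and !Q.
          branch 2.2.2 (add !(!R -> Q), !P):
            !(!R -> Q): α-rule — add !R, !Q.
            ○ open, literals {P=false, Q=false, R=false}.
1 branch closed, 4 open.
Each open branch fixes some atoms; the unmentioned ones are free. Counting distinct full assignments: branch {S=false} (Q, R, P) contributes 8 new; branch {Q=false, R=true} (S, P) contributes 2 new; branch {P=true, Q=false, R=true} (S) contributes 0 new; branch {P=false, Q=false, R=false} (S) contributes 1 new. Total: 11.

11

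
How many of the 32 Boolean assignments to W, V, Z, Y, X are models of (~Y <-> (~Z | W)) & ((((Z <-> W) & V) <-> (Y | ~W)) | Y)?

Initial set: {T ((~Y <-> (~Z | W)) & ((((Z <-> W) & V) <-> (Y | ~W)) | Y))}.
T ((~Y <-> (~Z | W)) & ((((Z <-> W) & V) <-> (Y | ~W)) | Y)): α-rule — add T (~Y <-> (~Z | W)), T ((((Z <-> W) & V) <-> (Y | ~W)) | Y).
T (~Y <-> (~Z | W)): β-rule — branch into T ~Y, T (~Z | W)  //  F ~Y, F (~Z | W).
  branch 1 (add T ~Y, T (~Z | W)):
    T ((((Z <-> W) & V) <-> (Y | ~W)) | Y): β-rule — branch into T (((Z <-> W) & V) <-> (Y | ~W))  //  T Y.
      branch 1.1 (add T (((Z <-> W) & V) <-> (Y | ~W))):
        T (~Z | W): β-rule — branch into T ~Z  //  T W.
          branch 1.1.1 (add T ~Z):
            T (((Z <-> W) & V) <-> (Y | ~W)): β-rule — branch into T ((Z <-> W) & V), T (Y | ~W)  //  F ((Z <-> W) & V), F (Y | ~W).
              branch 1.1.1.1 (add T ((Z <-> W) & V), T (Y | ~W)):
                T ((Z <-> W) & V): α-rule — add T (Z <-> W), T V.
                T (Y | ~W): β-rule — branch into T Y  //  T ~W.
                  branch 1.1.1.1.1 (add T Y):
                    × closes — contains both Y and ~Y.
                  branch 1.1.1.1.2 (add T ~W):
                    T (Z <-> W): β-rule — branch into T Z, T W  //  F Z, F W.
                      branch 1.1.1.1.2.1 (add T Z, T W):
                        × closes — contains both Z and ~Z.
                      branch 1.1.1.1.2.2 (add F Z, F W):
                        ○ open, literals {V=T, W=F, Y=F, Z=F}.
              branch 1.1.1.2 (add F ((Z <-> W) & V), F (Y | ~W)):
                F (Y | ~W): α-rule — add F Y, F ~W.
                F ((Z <-> W) & V): β-rule — branch into F (Z <-> W)  //  F V.
                  branch 1.1.1.2.1 (add F (Z <-> W)):
                    F (Z <-> W): β-rule — branch into T Z, F W  //  F Z, T W.
                      branch 1.1.1.2.1.1 (add T Z, F W):
                        × closes — contains both Z and ~Z.
                      branch 1.1.1.2.1.2 (add F Z, T W):
                        ○ open, literals {W=T, Y=F, Z=F}.
                  branch 1.1.1.2.2 (add F V):
                    ○ open, literals {V=F, W=T, Y=F, Z=F}.
          branch 1.1.2 (add T W):
            T (((Z <-> W) & V) <-> (Y | ~W)): β-rule — branch into T ((Z <-> W) & V), T (Y | ~W)  //  F ((Z <-> W) & V), F (Y | ~W).
              branch 1.1.2.1 (add T ((Z <-> W) & V), T (Y | ~W)):
                T ((Z <-> W) & V): α-rule — add T (Z <-> W), T V.
                T (Y | ~W): β-rule — branch into T Y  //  T ~W.
                  branch 1.1.2.1.1 (add T Y):
                    × closes — contains both Y and ~Y.
                  branch 1.1.2.1.2 (add T ~W):
                    × closes — contains both W and ~W.
              branch 1.1.2.2 (add F ((Z <-> W) & V), F (Y | ~W)):
                F (Y | ~W): α-rule — add F Y, F ~W.
                F ((Z <-> W) & V): β-rule — branch into F (Z <-> W)  //  F V.
                  branch 1.1.2.2.1 (add F (Z <-> W)):
                    F (Z <-> W): β-rule — branch into T Z, F W  //  F Z, T W.
                      branch 1.1.2.2.1.1 (add T Z, F W):
                        × closes — contains both W and ~W.
                      branch 1.1.2.2.1.2 (add F Z, T W):
                        ○ open, literals {W=T, Y=F, Z=F}.
                  branch 1.1.2.2.2 (add F V):
                    ○ open, literals {V=F, W=T, Y=F}.
      branch 1.2 (add T Y):
        × closes — contains both Y and ~Y.
  branch 2 (add F ~Y, F (~Z | W)):
    F (~Z | W): α-rule — add F ~Z, F W.
    T ((((Z <-> W) & V) <-> (Y | ~W)) | Y): β-rule — branch into T (((Z <-> W) & V) <-> (Y | ~W))  //  T Y.
      branch 2.1 (add T (((Z <-> W) & V) <-> (Y | ~W))):
        T (((Z <-> W) & V) <-> (Y | ~W)): β-rule — branch into T ((Z <-> W) & V), T (Y | ~W)  //  F ((Z <-> W) & V), F (Y | ~W).
          branch 2.1.1 (add T ((Z <-> W) & V), T (Y | ~W)):
            T ((Z <-> W) & V): α-rule — add T (Z <-> W), T V.
            T (Y | ~W): β-rule — branch into T Y  //  T ~W.
              branch 2.1.1.1 (add T Y):
                T (Z <-> W): β-rule — branch into T Z, T W  //  F Z, F W.
                  branch 2.1.1.1.1 (add T Z, T W):
                    × closes — contains both W and ~W.
                  branch 2.1.1.1.2 (add F Z, F W):
                    × closes — contains both Z and ~Z.
              branch 2.1.1.2 (add T ~W):
                T (Z <-> W): β-rule — branch into T Z, T W  //  F Z, F W.
                  branch 2.1.1.2.1 (add T Z, T W):
                    × closes — contains both W and ~W.
                  branch 2.1.1.2.2 (add F Z, F W):
                    × closes — contains both Z and ~Z.
          branch 2.1.2 (add F ((Z <-> W) & V), F (Y | ~W)):
            F (Y | ~W): α-rule — add F Y, F ~W.
            × closes — contains both Y and ~Y.
      branch 2.2 (add T Y):
        ○ open, literals {W=F, Y=T, Z=T}.
12 branches closed, 6 open.
Each open branch fixes some atoms; the unmentioned ones are free. Counting distinct full assignments: branch {V=T, W=F, Y=F, Z=F} (X) contributes 2 new; branch {W=T, Y=F, Z=F} (V, X) contributes 4 new; branch {V=F, W=T, Y=F, Z=F} (X) contributes 0 new; branch {W=T, Y=F, Z=F} (V, X) contributes 0 new; branch {V=F, W=T, Y=F} (Z, X) contributes 2 new; branch {W=F, Y=T, Z=T} (V, X) contributes 4 new. Total: 12.

12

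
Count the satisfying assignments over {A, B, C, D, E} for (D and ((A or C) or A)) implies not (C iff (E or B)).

25

Initial set: {((D and ((A or C) or A)) implies not (C iff (E or B)))}.
((D and ((A or C) or A)) implies not (C iff (E or B))): β-rule — branch into not (D and ((A or C) or A))  //  not (C iff (E or B)).
  branch 1 (add not (D and ((A or C) or A))):
    not (D and ((A or C) or A)): β-rule — branch into not D  //  not ((A or C) or A).
      branch 1.1 (add not D):
        ○ open, literals {D=F}.
      branch 1.2 (add not ((A or C) or A)):
        not ((A or C) or A): α-rule — add not (A or C), not A.
        not (A or C): α-rule — add not A, not C.
        ○ open, literals {A=F, C=F}.
  branch 2 (add not (C iff (E or B))):
    not (C iff (E or B)): β-rule — branch into C, not (E or B)  //  not C, (E or B).
      branch 2.1 (add C, not (E or B)):
        not (E or B): α-rule — add not E, not B.
        ○ open, literals {B=F, C=T, E=F}.
      branch 2.2 (add not C, (E or B)):
        (E or B): β-rule — branch into E  //  B.
          branch 2.2.1 (add E):
            ○ open, literals {C=F, E=T}.
          branch 2.2.2 (add B):
            ○ open, literals {B=T, C=F}.
0 branches closed, 5 open.
Each open branch fixes some atoms; the unmentioned ones are free. Counting distinct full assignments: branch {D=F} (A, B, C, E) contributes 16 new; branch {A=F, C=F} (B, D, E) contributes 4 new; branch {B=F, C=T, E=F} (A, D) contributes 2 new; branch {C=F, E=T} (A, B, D) contributes 2 new; branch {B=T, C=F} (A, D, E) contributes 1 new. Total: 25.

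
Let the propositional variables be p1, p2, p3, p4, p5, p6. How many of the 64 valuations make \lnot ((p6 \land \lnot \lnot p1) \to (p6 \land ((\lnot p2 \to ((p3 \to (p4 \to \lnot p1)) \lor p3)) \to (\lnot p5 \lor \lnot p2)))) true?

Initial set: {\lnot ((p6 \land \lnot \lnot p1) \to (p6 \land ((\lnot p2 \to ((p3 \to (p4 \to \lnot p1)) \lor p3)) \to (\lnot p5 \lor \lnot p2))))}.
\lnot ((p6 \land \lnot \lnot p1) \to (p6 \land ((\lnot p2 \to ((p3 \to (p4 \to \lnot p1)) \lor p3)) \to (\lnot p5 \lor \lnot p2)))): α-rule — add (p6 \land \lnot \lnot p1), \lnot (p6 \land ((\lnot p2 \to ((p3 \to (p4 \to \lnot p1)) \lor p3)) \to (\lnot p5 \lor \lnot p2))).
(p6 \land \lnot \lnot p1): α-rule — add p6, \lnot \lnot p1.
\lnot \lnot p1: drop double negation, giving p1.
\lnot (p6 \land ((\lnot p2 \to ((p3 \to (p4 \to \lnot p1)) \lor p3)) \to (\lnot p5 \lor \lnot p2))): β-rule — branch into \lnot p6  //  \lnot ((\lnot p2 \to ((p3 \to (p4 \to \lnot p1)) \lor p3)) \to (\lnot p5 \lor \lnot p2)).
  branch 1 (add \lnot p6):
    × closes — contains both p6 and \lnot p6.
  branch 2 (add \lnot ((\lnot p2 \to ((p3 \to (p4 \to \lnot p1)) \lor p3)) \to (\lnot p5 \lor \lnot p2))):
    \lnot ((\lnot p2 \to ((p3 \to (p4 \to \lnot p1)) \lor p3)) \to (\lnot p5 \lor \lnot p2)): α-rule — add (\lnot p2 \to ((p3 \to (p4 \to \lnot p1)) \lor p3)), \lnot (\lnot p5 \lor \lnot p2).
    \lnot (\lnot p5 \lor \lnot p2): α-rule — add \lnot \lnot p5, \lnot \lnot p2.
    (\lnot p2 \to ((p3 \to (p4 \to \lnot p1)) \lor p3)): β-rule — branch into \lnot \lnot p2  //  ((p3 \to (p4 \to \lnot p1)) \lor p3).
      branch 2.1 (add \lnot \lnot p2):
        ○ open, literals {p1=T, p2=T, p5=T, p6=T}.
      branch 2.2 (add ((p3 \to (p4 \to \lnot p1)) \lor p3)):
        ((p3 \to (p4 \to \lnot p1)) \lor p3): β-rule — branch into (p3 \to (p4 \to \lnot p1))  //  p3.
          branch 2.2.1 (add (p3 \to (p4 \to \lnot p1))):
            (p3 \to (p4 \to \lnot p1)): β-rule — branch into \lnot p3  //  (p4 \to \lnot p1).
              branch 2.2.1.1 (add \lnot p3):
                ○ open, literals {p1=T, p2=T, p3=F, p5=T, p6=T}.
              branch 2.2.1.2 (add (p4 \to \lnot p1)):
                (p4 \to \lnot p1): β-rule — branch into \lnot p4  //  \lnot p1.
                  branch 2.2.1.2.1 (add \lnot p4):
                    ○ open, literals {p1=T, p2=T, p4=F, p5=T, p6=T}.
                  branch 2.2.1.2.2 (add \lnot p1):
                    × closes — contains both p1 and \lnot p1.
          branch 2.2.2 (add p3):
            ○ open, literals {p1=T, p2=T, p3=T, p5=T, p6=T}.
2 branches closed, 4 open.
Each open branch fixes some atoms; the unmentioned ones are free. Counting distinct full assignments: branch {p1=T, p2=T, p5=T, p6=T} (p3, p4) contributes 4 new; branch {p1=T, p2=T, p3=F, p5=T, p6=T} (p4) contributes 0 new; branch {p1=T, p2=T, p4=F, p5=T, p6=T} (p3) contributes 0 new; branch {p1=T, p2=T, p3=T, p5=T, p6=T} (p4) contributes 0 new. Total: 4.

4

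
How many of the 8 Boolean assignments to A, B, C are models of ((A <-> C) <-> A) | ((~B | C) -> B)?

Initial set: {(((A <-> C) <-> A) | ((~B | C) -> B))}.
(((A <-> C) <-> A) | ((~B | C) -> B)): β-rule — branch into ((A <-> C) <-> A)  //  ((~B | C) -> B).
  branch 1 (add ((A <-> C) <-> A)):
    ((A <-> C) <-> A): β-rule — branch into (A <-> C), A  //  ~(A <-> C), ~A.
      branch 1.1 (add (A <-> C), A):
        (A <-> C): β-rule — branch into A, C  //  ~A, ~C.
          branch 1.1.1 (add A, C):
            ○ open, literals {A=T, C=T}.
          branch 1.1.2 (add ~A, ~C):
            × closes — contains both A and ~A.
      branch 1.2 (add ~(A <-> C), ~A):
        ~(A <-> C): β-rule — branch into A, ~C  //  ~A, C.
          branch 1.2.1 (add A, ~C):
            × closes — contains both A and ~A.
          branch 1.2.2 (add ~A, C):
            ○ open, literals {A=F, C=T}.
  branch 2 (add ((~B | C) -> B)):
    ((~B | C) -> B): β-rule — branch into ~(~B | C)  //  B.
      branch 2.1 (add ~(~B | C)):
        ~(~B | C): α-rule — add ~~B, ~C.
        ○ open, literals {B=T, C=F}.
      branch 2.2 (add B):
        ○ open, literals {B=T}.
2 branches closed, 4 open.
Each open branch fixes some atoms; the unmentioned ones are free. Counting distinct full assignments: branch {A=T, C=T} (B) contributes 2 new; branch {A=F, C=T} (B) contributes 2 new; branch {B=T, C=F} (A) contributes 2 new; branch {B=T} (A, C) contributes 0 new. Total: 6.

6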